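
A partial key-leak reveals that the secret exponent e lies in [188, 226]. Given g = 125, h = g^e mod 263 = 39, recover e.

212

Compute 125^188 mod 263 = 78, then multiply by 125 repeatedly:
  125^188=78  125^189=19  125^190=8  125^191=211  125^192=75
  125^193=170  125^194=210  125^195=213  125^196=62  125^197=123
  125^198=121  125^199=134  125^200=181  125^201=7  125^202=86
  125^203=230  125^204=83  125^205=118  125^206=22  125^207=120
  125^208=9  125^209=73  125^210=183  125^211=257  125^212=39
Found 39 at exponent 212.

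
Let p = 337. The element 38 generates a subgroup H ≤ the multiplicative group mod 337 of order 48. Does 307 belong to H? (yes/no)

yes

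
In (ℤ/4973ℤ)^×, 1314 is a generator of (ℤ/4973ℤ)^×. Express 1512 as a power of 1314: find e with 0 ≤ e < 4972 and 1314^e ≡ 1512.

2745

Baby-step giant-step with m = ceil(sqrt(4972)) = 71.
Baby table (1314^j mod 4973 for j=0..70):
  0:1  1:1314  2:965  3:4868  4:1274  5:3108  6:1079  7:501
  8:1878  9:1084  10:2098  11:1730  12:559  13:3495  14:2351  15:981
  16:1027  17:1795  18:1428  19:1571  20:499  21:4223  22:4127  23:2308
  24:4155  25:4289  26:1337  27:1349  28:2198  29:3832  30:2572  31:2941
  32:453  33:3455  34:4494  35:2165  36:254  37:565  38:1433  39:3168
  40:351  41:3698  42:551  43:2929  44:4577  45:1821  46:781  47:1796
  48:2742  49:2536  50:394  51:524  52:2262  53:3387  54:4656  55:1194
  56:2421  57:3447  58:3928  59:4391  60:1094  61:319  62:1434  63:4482
  64:1316  65:3593  66:1825  67:1064  68:683  69:2322  70:2659
Giant step factor: 1314^(-71) ≡ 3804 (mod 4973).
Scan 1512·3804^i mod 4973 for i = 0, 1, …:
  i=0: 1512   i=1: 2860   i=2: 3489   i=3: 4192
  i=4: 2930   i=5: 1227   i=6: 2834   i=7: 4045
  i=8: 718   i=9: 1095     …   i=37: 560
  i=38: 1796
Match at i=38, j=47: e = 38·71 + 47 = 2745.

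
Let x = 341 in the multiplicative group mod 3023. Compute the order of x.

1511

The order of 341 must divide p − 1 = 3022 = 2 · 1511.
Divisors: 1, 2, 1511, 3022.
Check each in increasing order: 341^1 ≡ 341;  341^2 ≡ 1407;  341^1511 ≡ 1.
Smallest exponent giving 1 is 1511.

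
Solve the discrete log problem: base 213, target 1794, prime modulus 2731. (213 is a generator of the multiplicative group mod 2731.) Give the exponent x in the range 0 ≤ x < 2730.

Baby-step giant-step with m = ceil(sqrt(2730)) = 53.
Baby table (213^j mod 2731 for j=0..52):
  0:1  1:213  2:1673  3:1319  4:2385  5:39  6:114  7:2434
  8:2283  9:161  10:1521  11:1715  12:2072  13:1645  14:817  15:1968
  16:1341  17:1609  18:1342  19:1822  20:284  21:410  22:2669  23:449
  24:52  25:152  26:2335  27:313  28:1125  29:2028  30:466  31:942
  32:1283  33:179  34:2624  35:1788  36:1235  37:879  38:1519  39:1289
  40:1457  41:1738  42:1509  43:1890  44:1113  45:2203  46:2238  47:1500
  48:2704  49:2442  50:1256  51:2621  52:1149
Giant step factor: 213^(-53) ≡ 2329 (mod 2731).
Scan 1794·2329^i mod 2731 for i = 0, 1, …:
  i=0: 1794   i=1: 2527   i=2: 78   i=3: 1416
  i=4: 1547   i=5: 774   i=6: 186   i=7: 1696
  i=8: 958   i=9: 2686     …   i=22: 1749
  i=23: 1500
Match at i=23, j=47: x = 23·53 + 47 = 1266.

1266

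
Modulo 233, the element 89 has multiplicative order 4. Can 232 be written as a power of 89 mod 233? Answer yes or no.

yes

232 ∈ ⟨89⟩ iff 232^4 ≡ 1 (mod 233), since |⟨89⟩| = 4.
232^4 mod 233 = 1.
Since 1 = 1, 232 lies in the subgroup.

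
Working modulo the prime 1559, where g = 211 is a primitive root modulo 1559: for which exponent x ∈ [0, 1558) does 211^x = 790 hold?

1440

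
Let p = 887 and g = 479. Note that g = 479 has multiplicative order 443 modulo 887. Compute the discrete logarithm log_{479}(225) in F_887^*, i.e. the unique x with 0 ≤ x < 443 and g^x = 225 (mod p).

Baby-step giant-step with m = ceil(sqrt(443)) = 22.
Baby table (479^j mod 887 for j=0..21):
  0:1  1:479  2:595  3:278  4:112  5:428  6:115  7:91
  8:126  9:38  10:462  11:435  12:807  13:708  14:298  15:822
  16:797  17:353  18:557  19:703  20:564  21:508
Giant step factor: 479^(-22) ≡ 709 (mod 887).
Scan 225·709^i mod 887 for i = 0, 1, …:
  i=0: 225   i=1: 752   i=2: 81   i=3: 661
  i=4: 313   i=5: 167   i=6: 432   i=7: 273
  i=8: 191   i=9: 595
Match at i=9, j=2: x = 9·22 + 2 = 200.

200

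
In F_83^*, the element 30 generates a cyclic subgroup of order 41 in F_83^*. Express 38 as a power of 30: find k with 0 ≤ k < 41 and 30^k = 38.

Baby-step giant-step with m = ceil(sqrt(41)) = 7.
Baby table (30^j mod 83 for j=0..6):
  0:1  1:30  2:70  3:25  4:3  5:7  6:44
Giant step factor: 30^(-7) ≡ 31 (mod 83).
Scan 38·31^i mod 83 for i = 0, 1, …:
  i=0: 38   i=1: 16   i=2: 81   i=3: 21
  i=4: 70
Match at i=4, j=2: k = 4·7 + 2 = 30.

30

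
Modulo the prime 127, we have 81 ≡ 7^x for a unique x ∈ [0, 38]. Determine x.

Compute 7^0 mod 127 = 1, then multiply by 7 repeatedly:
  7^0=1  7^1=7  7^2=49  7^3=89  7^4=115
  7^5=43  7^6=47  7^7=75  7^8=17  7^9=119
  7^10=71  7^11=116  7^12=50  7^13=96  7^14=37
  7^15=5  7^16=35  7^17=118  7^18=64  7^19=67
  7^20=88  7^21=108  7^22=121  7^23=85  7^24=87
  7^25=101  7^26=72  7^27=123  7^28=99  7^29=58
  7^30=25  7^31=48  7^32=82  7^33=66  7^34=81
Found 81 at exponent 34.

34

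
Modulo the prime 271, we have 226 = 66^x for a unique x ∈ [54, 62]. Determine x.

61

Compute 66^54 mod 271 = 244, then multiply by 66 repeatedly:
  66^54=244  66^55=115  66^56=2  66^57=132  66^58=40
  66^59=201  66^60=258  66^61=226
Found 226 at exponent 61.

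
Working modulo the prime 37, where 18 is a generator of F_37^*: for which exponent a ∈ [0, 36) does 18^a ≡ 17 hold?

Successive powers of 18 modulo 37:
  18^0=1  18^1=18  18^2=28  18^3=23  18^4=7  18^5=15
  18^6=11  18^7=13  18^8=12  18^9=31  18^10=3  18^11=17
So 18^11 ≡ 17 (mod 37), giving a = 11.

11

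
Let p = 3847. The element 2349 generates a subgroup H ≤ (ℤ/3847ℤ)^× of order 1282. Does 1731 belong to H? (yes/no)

1731 ∈ ⟨2349⟩ iff 1731^1282 ≡ 1 (mod 3847), since |⟨2349⟩| = 1282.
1731^1282 mod 3847 = 1.
Since 1 = 1, 1731 lies in the subgroup.

yes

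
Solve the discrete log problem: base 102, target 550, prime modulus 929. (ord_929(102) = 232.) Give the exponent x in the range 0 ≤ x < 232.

132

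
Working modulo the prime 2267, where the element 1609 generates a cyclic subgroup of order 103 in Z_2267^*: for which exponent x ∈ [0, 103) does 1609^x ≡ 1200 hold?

Successive powers of 1609 modulo 2267:
  1609^0=1  1609^1=1609  1609^2=2234  1609^3=1311  1609^4=1089  1609^5=2077
  1609^6=335  1609^7=1736  1609^8=280  1609^9=1654  1609^10=2095  1609^11=2093
  1609^12=1142  1609^13=1208  1609^14=853  1609^15=942  1609^16=1322  1609^17=652
  1609^18=1714  1609^19=1154  1609^20=113  1609^21=457  1609^22=805  1609^23=788
  1609^24=639  1609^25=1200
So 1609^25 ≡ 1200 (mod 2267), giving x = 25.

25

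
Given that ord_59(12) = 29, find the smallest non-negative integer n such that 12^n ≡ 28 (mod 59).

16

Successive powers of 12 modulo 59:
  12^0=1  12^1=12  12^2=26  12^3=17  12^4=27  12^5=29
  12^6=53  12^7=46  12^8=21  12^9=16  12^10=15  12^11=3
  12^12=36  12^13=19  12^14=51  12^15=22  12^16=28
So 12^16 ≡ 28 (mod 59), giving n = 16.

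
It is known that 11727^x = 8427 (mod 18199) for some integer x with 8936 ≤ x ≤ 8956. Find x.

8951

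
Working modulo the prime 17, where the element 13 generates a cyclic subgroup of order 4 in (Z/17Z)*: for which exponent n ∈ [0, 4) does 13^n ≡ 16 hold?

Successive powers of 13 modulo 17:
  13^0=1  13^1=13  13^2=16
So 13^2 ≡ 16 (mod 17), giving n = 2.

2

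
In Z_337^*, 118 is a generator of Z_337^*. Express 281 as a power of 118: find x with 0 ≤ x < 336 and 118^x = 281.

186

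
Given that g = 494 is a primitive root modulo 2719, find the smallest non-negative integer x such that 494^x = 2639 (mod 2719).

1811

Baby-step giant-step with m = ceil(sqrt(2718)) = 53.
Baby table (494^j mod 2719 for j=0..52):
  0:1  1:494  2:2045  3:1481  4:203  5:2398  6:1847  7:1553
  8:424  9:93  10:2438  11:2574  12:1783  13:2565  14:56  15:474
  16:322  17:1366  18:492  19:1057  20:110  21:2679  22:1992  23:2489
  24:578  25:37  26:1964  27:2252  28:417  29:2073  30:1718  31:364
  32:362  33:2093  34:722  35:479  36:73  37:715  38:2459  39:2072
  40:1224  41:1038  42:1600  43:1890  44:1043  45:1351  46:1239  47:291
  48:2366  49:2353  50:1369  51:1974  52:1754
Giant step factor: 494^(-53) ≡ 1487 (mod 2719).
Scan 2639·1487^i mod 2719 for i = 0, 1, …:
  i=0: 2639   i=1: 676   i=2: 1901   i=3: 1746
  i=4: 2376   i=5: 1131   i=6: 1455   i=7: 1980
  i=8: 2302   i=9: 2572     …   i=33: 1984
  i=34: 93
Match at i=34, j=9: x = 34·53 + 9 = 1811.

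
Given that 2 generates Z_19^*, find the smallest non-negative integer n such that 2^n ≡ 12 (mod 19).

15

Successive powers of 2 modulo 19:
  2^0=1  2^1=2  2^2=4  2^3=8  2^4=16  2^5=13
  2^6=7  2^7=14  2^8=9  2^9=18  2^10=17  2^11=15
  2^12=11  2^13=3  2^14=6  2^15=12
So 2^15 ≡ 12 (mod 19), giving n = 15.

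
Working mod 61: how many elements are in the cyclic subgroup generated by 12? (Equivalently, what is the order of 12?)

The order of 12 must divide p − 1 = 60 = 2^2 · 3 · 5.
Divisors: 1, 2, 3, 4, 5, 6, 10, 12, 15, 20, 30, 60.
Check each in increasing order: 12^1 ≡ 12;  12^2 ≡ 22;  12^3 ≡ 20;  12^4 ≡ 57;  12^5 ≡ 13;  12^6 ≡ 34;  12^10 ≡ 47;  12^12 ≡ 58;  12^15 ≡ 1.
Smallest exponent giving 1 is 15.

15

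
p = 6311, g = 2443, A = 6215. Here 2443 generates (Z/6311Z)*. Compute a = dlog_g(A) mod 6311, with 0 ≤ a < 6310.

2585

Baby-step giant-step with m = ceil(sqrt(6310)) = 80.
Baby table (2443^j mod 6311 for j=0..79):
  0:1  1:2443  2:4354  3:2787  4:5383  5:4856  6:4839  7:1174
  8:2888  9:5997  10:2840  11:2331  12:2111  13:1086  14:2478  15:1505
  16:3713  17:1952  18:3931  19:4402  20:142  21:6112  22:6101  23:4472
  24:755  25:1653  26:5550  27:2622  28:6192  29:5900  30:5687  31:2830
  32:3145  33:2748  34:4771  35:5447  36:3433  37:5811  38:2834  39:295
  40:1231  41:3297  42:1735  43:3924  44:6234  45:1219  46:5536  47:6286
  48:2035  49:4748  50:6057  51:4267  52:4820  53:5245  54:2205  55:3532
  56:1539  57:4732  58:4835  59:4024  60:4405  61:1160  62:241  63:1840
  64:1688  65:2701  66:3548  67:2761  68:4975  69:5250  70:1798  71:58
  72:2852  73:92  74:3871  75:2975  76:3964  77:2978  78:4982  79:3418
Giant step factor: 2443^(-80) ≡ 2801 (mod 6311).
Scan 6215·2801^i mod 6311 for i = 0, 1, …:
  i=0: 6215   i=1: 2477   i=2: 2288   i=3: 3023
  i=4: 4372   i=5: 2632   i=6: 984   i=7: 4588
  i=8: 1792   i=9: 2147     …   i=31: 5345
  i=32: 1653
Match at i=32, j=25: a = 32·80 + 25 = 2585.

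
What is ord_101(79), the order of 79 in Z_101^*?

25

The order of 79 must divide p − 1 = 100 = 2^2 · 5^2.
Divisors: 1, 2, 4, 5, 10, 20, 25, 50, 100.
Check each in increasing order: 79^1 ≡ 79;  79^2 ≡ 80;  79^4 ≡ 37;  79^5 ≡ 95;  79^10 ≡ 36;  79^20 ≡ 84;  79^25 ≡ 1.
Smallest exponent giving 1 is 25.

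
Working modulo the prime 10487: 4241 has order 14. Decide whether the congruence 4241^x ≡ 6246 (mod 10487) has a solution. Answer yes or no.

⟨4241⟩ has order 14; its elements mod 10487 are {1, 419, 876, 1825, 2718, 4241, 4676, 5811, 6246, 7769, 8662, 9611, 10068, 10486}.
6246 is in this set.

yes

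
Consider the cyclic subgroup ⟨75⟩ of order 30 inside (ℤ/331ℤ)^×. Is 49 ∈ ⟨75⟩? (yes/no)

49 ∈ ⟨75⟩ iff 49^30 ≡ 1 (mod 331), since |⟨75⟩| = 30.
49^30 mod 331 = 74.
Since 74 ≠ 1, 49 does not lie in the subgroup.

no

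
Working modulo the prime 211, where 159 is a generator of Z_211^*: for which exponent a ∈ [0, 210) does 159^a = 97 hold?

33

Baby-step giant-step with m = ceil(sqrt(210)) = 15.
Baby table (159^j mod 211 for j=0..14):
  0:1  1:159  2:172  3:129  4:44  5:33  6:183  7:190
  8:37  9:186  10:34  11:131  12:151  13:166  14:19
Giant step factor: 159^(-15) ≡ 63 (mod 211).
Scan 97·63^i mod 211 for i = 0, 1, …:
  i=0: 97   i=1: 203   i=2: 129
Match at i=2, j=3: a = 2·15 + 3 = 33.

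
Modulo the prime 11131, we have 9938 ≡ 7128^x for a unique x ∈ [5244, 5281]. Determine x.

5270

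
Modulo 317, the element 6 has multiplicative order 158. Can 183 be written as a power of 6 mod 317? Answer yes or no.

183 ∈ ⟨6⟩ iff 183^158 ≡ 1 (mod 317), since |⟨6⟩| = 158.
183^158 mod 317 = 316.
Since 316 ≠ 1, 183 does not lie in the subgroup.

no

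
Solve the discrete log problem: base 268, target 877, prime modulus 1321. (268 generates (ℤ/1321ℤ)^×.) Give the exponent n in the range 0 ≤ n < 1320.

Baby-step giant-step with m = ceil(sqrt(1320)) = 37.
Baby table (268^j mod 1321 for j=0..36):
  0:1  1:268  2:490  3:541  4:999  5:890  6:740  7:170
  8:646  9:77  10:821  11:742  12:706  13:305  14:1159  15:177
  16:1201  17:865  18:645  19:1130  20:331  21:201  22:1028  23:736
  24:419  25:7  26:555  27:788  28:1145  29:388  30:946  31:1217
  32:1190  33:559  34:539  35:463  36:1231
Giant step factor: 268^(-37) ≡ 815 (mod 1321).
Scan 877·815^i mod 1321 for i = 0, 1, …:
  i=0: 877   i=1: 94   i=2: 1313   i=3: 85
  i=4: 583   i=5: 906   i=6: 1272   i=7: 1016
  i=8: 1094   i=9: 1256     …   i=24: 1305
  i=25: 170
Match at i=25, j=7: n = 25·37 + 7 = 932.

932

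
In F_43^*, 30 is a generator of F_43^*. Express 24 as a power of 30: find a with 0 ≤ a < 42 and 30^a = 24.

Baby-step giant-step with m = ceil(sqrt(42)) = 7.
Baby table (30^j mod 43 for j=0..6):
  0:1  1:30  2:40  3:39  4:9  5:12  6:16
Giant step factor: 30^(-7) ≡ 37 (mod 43).
Scan 24·37^i mod 43 for i = 0, 1, …:
  i=0: 24   i=1: 28   i=2: 4   i=3: 19
  i=4: 15   i=5: 39
Match at i=5, j=3: a = 5·7 + 3 = 38.

38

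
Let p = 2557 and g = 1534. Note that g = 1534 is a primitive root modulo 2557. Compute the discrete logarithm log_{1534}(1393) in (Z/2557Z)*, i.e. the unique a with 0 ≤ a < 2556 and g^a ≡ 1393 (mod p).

1242

Baby-step giant-step with m = ceil(sqrt(2556)) = 51.
Baby table (1534^j mod 2557 for j=0..50):
  0:1  1:1534  2:716  3:1391  4:1256  5:1283  6:1789  7:665
  8:2424  9:538  10:1938  11:1658  12:1714  13:680  14:2421  15:1050
  16:2347  17:42  18:503  19:1945  20:2168  21:1612  22:189  23:985
  24:2360  25:2085  26:2140  27:2129  28:597  29:392  30:433  31:1959
  32:631  33:1408  34:1764  35:670  36:2423  37:1561  38:1222  39:267
  40:458  41:1954  42:632  43:385  44:2480  45:2061  46:1122  47:287
  48:454  49:932  50:325
Giant step factor: 1534^(-51) ≡ 118 (mod 2557).
Scan 1393·118^i mod 2557 for i = 0, 1, …:
  i=0: 1393   i=1: 726   i=2: 1287   i=3: 1003
  i=4: 732   i=5: 1995   i=6: 166   i=7: 1689
  i=8: 2413   i=9: 907     …   i=23: 546
  i=24: 503
Match at i=24, j=18: a = 24·51 + 18 = 1242.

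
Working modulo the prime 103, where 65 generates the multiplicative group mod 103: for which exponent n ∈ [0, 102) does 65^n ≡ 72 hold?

Baby-step giant-step with m = ceil(sqrt(102)) = 11.
Baby table (65^j mod 103 for j=0..10):
  0:1  1:65  2:2  3:27  4:4  5:54  6:8  7:5
  8:16  9:10  10:32
Giant step factor: 65^(-11) ≡ 67 (mod 103).
Scan 72·67^i mod 103 for i = 0, 1, …:
  i=0: 72   i=1: 86   i=2: 97   i=3: 10
Match at i=3, j=9: n = 3·11 + 9 = 42.

42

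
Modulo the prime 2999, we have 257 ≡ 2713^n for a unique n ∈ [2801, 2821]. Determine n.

2819

Compute 2713^2801 mod 2999 = 2964, then multiply by 2713 repeatedly:
  2713^2801=2964  2713^2802=1013  2713^2803=1185  2713^2804=2976  2713^2805=580
  2713^2806=2064  2713^2807=499  2713^2808=1238  2713^2809=2813  2713^2810=2213
  2713^2811=2870  2713^2812=906  2713^2813=1797  2713^2814=1886  2713^2815=424
  2713^2816=1695  2713^2817=1068  2713^2818=450  2713^2819=257
Found 257 at exponent 2819.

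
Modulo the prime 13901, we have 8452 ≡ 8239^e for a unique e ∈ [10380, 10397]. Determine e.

10382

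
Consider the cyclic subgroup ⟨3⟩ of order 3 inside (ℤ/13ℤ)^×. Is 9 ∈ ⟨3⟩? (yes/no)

yes

⟨3⟩ has order 3; its elements mod 13 are {1, 3, 9}.
9 is in this set.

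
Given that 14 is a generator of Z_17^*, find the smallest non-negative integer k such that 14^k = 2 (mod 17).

14

Successive powers of 14 modulo 17:
  14^0=1  14^1=14  14^2=9  14^3=7  14^4=13  14^5=12
  14^6=15  14^7=6  14^8=16  14^9=3  14^10=8  14^11=10
  14^12=4  14^13=5  14^14=2
So 14^14 ≡ 2 (mod 17), giving k = 14.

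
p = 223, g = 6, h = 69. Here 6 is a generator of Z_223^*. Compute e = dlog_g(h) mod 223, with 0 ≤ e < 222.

218

Baby-step giant-step with m = ceil(sqrt(222)) = 15.
Baby table (6^j mod 223 for j=0..14):
  0:1  1:6  2:36  3:216  4:181  5:194  6:49  7:71
  8:203  9:103  10:172  11:140  12:171  13:134  14:135
Giant step factor: 6^(-15) ≡ 155 (mod 223).
Scan 69·155^i mod 223 for i = 0, 1, …:
  i=0: 69   i=1: 214   i=2: 166   i=3: 85
  i=4: 18   i=5: 114   i=6: 53   i=7: 187
  i=8: 218   i=9: 117     …   i=13: 79
  i=14: 203
Match at i=14, j=8: e = 14·15 + 8 = 218.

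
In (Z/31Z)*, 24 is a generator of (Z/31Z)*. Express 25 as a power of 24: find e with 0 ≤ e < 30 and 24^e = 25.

Successive powers of 24 modulo 31:
  24^0=1  24^1=24  24^2=18  24^3=29  24^4=14  24^5=26
  24^6=4  24^7=3  24^8=10  24^9=23  24^10=25
So 24^10 ≡ 25 (mod 31), giving e = 10.

10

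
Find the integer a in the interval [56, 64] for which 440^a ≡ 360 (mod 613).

Compute 440^56 mod 613 = 120, then multiply by 440 repeatedly:
  440^56=120  440^57=82  440^58=526  440^59=339  440^60=201
  440^61=168  440^62=360
Found 360 at exponent 62.

62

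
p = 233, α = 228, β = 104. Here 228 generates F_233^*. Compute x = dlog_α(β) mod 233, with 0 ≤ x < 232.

Baby-step giant-step with m = ceil(sqrt(232)) = 16.
Baby table (228^j mod 233 for j=0..15):
  0:1  1:228  2:25  3:108  4:159  5:137  6:14  7:163
  8:117  9:114  10:129  11:54  12:196  13:185  14:7  15:198
Giant step factor: 228^(-16) ≡ 4 (mod 233).
Scan 104·4^i mod 233 for i = 0, 1, …:
  i=0: 104   i=1: 183   i=2: 33   i=3: 132
  i=4: 62   i=5: 15   i=6: 60   i=7: 7
Match at i=7, j=14: x = 7·16 + 14 = 126.

126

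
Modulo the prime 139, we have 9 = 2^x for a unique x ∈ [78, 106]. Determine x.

82

Compute 2^78 mod 139 = 44, then multiply by 2 repeatedly:
  2^78=44  2^79=88  2^80=37  2^81=74  2^82=9
Found 9 at exponent 82.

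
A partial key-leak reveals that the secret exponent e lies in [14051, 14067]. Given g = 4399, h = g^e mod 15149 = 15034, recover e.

Compute 4399^14051 mod 15149 = 4285, then multiply by 4399 repeatedly:
  4399^14051=4285  4399^14052=4359  4399^14053=11756  4399^14054=11107  4399^14055=4168
  4399^14056=4742  4399^14057=15034
Found 15034 at exponent 14057.

14057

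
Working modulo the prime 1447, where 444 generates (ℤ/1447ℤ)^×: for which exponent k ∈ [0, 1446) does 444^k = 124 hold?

186

Baby-step giant-step with m = ceil(sqrt(1446)) = 39.
Baby table (444^j mod 1447 for j=0..38):
  0:1  1:444  2:344  3:801  4:1129  5:614  6:580  7:1401
  8:1281  9:93  10:776  11:158  12:696  13:813  14:669  15:401
  16:63  17:479  18:1414  19:1265  20:224  21:1060  22:365  23:1443
  24:1118  25:71  26:1137  27:1272  28:438  29:574  30:184  31:664
  32:1075  33:1237  34:815  35:110  36:1089  37:218  38:1290
Giant step factor: 444^(-39) ≡ 178 (mod 1447).
Scan 124·178^i mod 1447 for i = 0, 1, …:
  i=0: 124   i=1: 367   i=2: 211   i=3: 1383
  i=4: 184
Match at i=4, j=30: k = 4·39 + 30 = 186.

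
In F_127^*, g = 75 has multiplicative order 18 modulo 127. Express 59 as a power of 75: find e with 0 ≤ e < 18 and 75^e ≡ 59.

5

Successive powers of 75 modulo 127:
  75^0=1  75^1=75  75^2=37  75^3=108  75^4=99  75^5=59
So 75^5 ≡ 59 (mod 127), giving e = 5.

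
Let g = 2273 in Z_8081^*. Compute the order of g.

The order of 2273 must divide p − 1 = 8080 = 2^4 · 5 · 101.
Divisors: 1, 2, 4, 5, 8, 10, 16, 20, 40, 80, 101, 202, 404, 505, 808, 1010, 1616, 2020, 4040, 8080.
Check each in increasing order: 2273^1 ≡ 2273;  2273^2 ≡ 2770;  2273^4 ≡ 4031;  2273^5 ≡ 6690;  2273^8 ≡ 6151;  2273^10 ≡ 3522;  2273^16 ≡ 7640;  2273^20 ≡ 149;  2273^40 ≡ 6039;  2273^80 ≡ 8049;  2273^101 ≡ 7038;  2273^202 ≡ 4995;  2273^404 ≡ 3978;  2273^505 ≡ 4580;  2273^808 ≡ 1886;  2273^1010 ≡ 6205;  2273^1616 ≡ 1356;  2273^2020 ≡ 4141;  2273^4040 ≡ 8080;  2273^8080 ≡ 1.
Smallest exponent giving 1 is 8080.

8080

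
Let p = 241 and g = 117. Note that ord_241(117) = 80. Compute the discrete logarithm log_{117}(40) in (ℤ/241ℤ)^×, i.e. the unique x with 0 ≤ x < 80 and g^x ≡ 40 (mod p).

Successive powers of 117 modulo 241:
  117^0=1  117^1=117  117^2=193  117^3=168  117^4=135  117^5=130
  117^6=27  117^7=26  117^8=150  117^9=198  117^10=30  117^11=136
  117^12=6  117^13=220  117^14=194  117^15=44  117^16=87  117^17=57
  117^18=162  117^19=156  117^20=177  117^21=224  117^22=180  117^23=93
  117^24=36  117^25=115  117^26=200  117^27=23  117^28=40
So 117^28 ≡ 40 (mod 241), giving x = 28.

28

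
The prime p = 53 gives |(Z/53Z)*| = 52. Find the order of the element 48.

52

The order of 48 must divide p − 1 = 52 = 2^2 · 13.
Divisors: 1, 2, 4, 13, 26, 52.
Check each in increasing order: 48^1 ≡ 48;  48^2 ≡ 25;  48^4 ≡ 42;  48^13 ≡ 30;  48^26 ≡ 52;  48^52 ≡ 1.
Smallest exponent giving 1 is 52.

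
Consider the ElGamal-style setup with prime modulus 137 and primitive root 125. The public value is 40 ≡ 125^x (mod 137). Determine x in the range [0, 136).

73

Baby-step giant-step with m = ceil(sqrt(136)) = 12.
Baby table (125^j mod 137 for j=0..11):
  0:1  1:125  2:7  3:53  4:49  5:97  6:69  7:131
  8:72  9:95  10:93  11:117
Giant step factor: 125^(-12) ≡ 4 (mod 137).
Scan 40·4^i mod 137 for i = 0, 1, …:
  i=0: 40   i=1: 23   i=2: 92   i=3: 94
  i=4: 102   i=5: 134   i=6: 125
Match at i=6, j=1: x = 6·12 + 1 = 73.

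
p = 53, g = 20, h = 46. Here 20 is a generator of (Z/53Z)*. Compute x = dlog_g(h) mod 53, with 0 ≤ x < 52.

4

Baby-step giant-step with m = ceil(sqrt(52)) = 8.
Baby table (20^j mod 53 for j=0..7):
  0:1  1:20  2:29  3:50  4:46  5:19  6:9  7:21
Giant step factor: 20^(-8) ≡ 13 (mod 53).
Scan 46·13^i mod 53 for i = 0, 1, …:
  i=0: 46
Match at i=0, j=4: x = 0·8 + 4 = 4.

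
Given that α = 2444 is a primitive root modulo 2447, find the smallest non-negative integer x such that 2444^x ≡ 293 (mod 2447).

1305

Baby-step giant-step with m = ceil(sqrt(2446)) = 50.
Baby table (2444^j mod 2447 for j=0..49):
  0:1  1:2444  2:9  3:2420  4:81  5:2204  6:729  7:260
  8:1667  9:2340  10:321  11:1484  12:442  13:1121  14:1531  15:301
  16:1544  17:262  18:1661  19:2358  20:267  21:1646  22:2403  23:132
  24:2051  25:1188  26:1330  27:904  28:2182  29:795  30:62  31:2261
  32:558  33:773  34:128  35:2063  36:1152  37:1438  38:580  39:707
  40:326  41:1469  42:487  43:986  44:1936  45:1533  46:295  47:1562
  48:208  49:1823
Giant step factor: 2444^(-50) ≡ 566 (mod 2447).
Scan 293·566^i mod 2447 for i = 0, 1, …:
  i=0: 293   i=1: 1889   i=2: 2282   i=3: 2043
  i=4: 1354   i=5: 453   i=6: 1910   i=7: 1933
  i=8: 269   i=9: 540     …   i=25: 246
  i=26: 2204
Match at i=26, j=5: x = 26·50 + 5 = 1305.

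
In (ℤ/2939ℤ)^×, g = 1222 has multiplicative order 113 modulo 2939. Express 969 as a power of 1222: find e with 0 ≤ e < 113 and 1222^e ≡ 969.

69

Baby-step giant-step with m = ceil(sqrt(113)) = 11.
Baby table (1222^j mod 2939 for j=0..10):
  0:1  1:1222  2:272  3:277  4:509  5:1869  6:315  7:2860
  8:449  9:2024  10:1629
Giant step factor: 1222^(-11) ≡ 1952 (mod 2939).
Scan 969·1952^i mod 2939 for i = 0, 1, …:
  i=0: 969   i=1: 1711   i=2: 1168   i=3: 2211
  i=4: 1420   i=5: 363   i=6: 277
Match at i=6, j=3: e = 6·11 + 3 = 69.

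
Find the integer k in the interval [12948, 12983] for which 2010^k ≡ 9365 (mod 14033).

Compute 2010^12948 mod 14033 = 7077, then multiply by 2010 repeatedly:
  2010^12948=7077  2010^12949=9341  2010^12950=13289  2010^12951=6091  2010^12952=6134
  2010^12953=8366  2010^12954=4126  2010^12955=13790  2010^12956=2725  2010^12957=4380
  2010^12958=5109  2010^12959=10967  2010^12960=11860  2010^12961=10566  2010^12962=5731
  2010^12963=12250  2010^12964=8618  2010^12965=5458  2010^12966=10807  2010^12967=13019
  2010^12968=10678  2010^12969=6323  2010^12970=9365
Found 9365 at exponent 12970.

12970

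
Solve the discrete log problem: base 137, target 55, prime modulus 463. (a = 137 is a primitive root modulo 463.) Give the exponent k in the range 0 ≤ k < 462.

Baby-step giant-step with m = ceil(sqrt(462)) = 22.
Baby table (137^j mod 463 for j=0..21):
  0:1  1:137  2:249  3:314  4:422  5:402  6:440  7:90
  8:292  9:186  10:17  11:14  12:66  13:245  14:229  15:352
  16:72  17:141  18:334  19:384  20:289  21:238
Giant step factor: 137^(-22) ≡ 163 (mod 463).
Scan 55·163^i mod 463 for i = 0, 1, …:
  i=0: 55   i=1: 168   i=2: 67   i=3: 272
  i=4: 351   i=5: 264   i=6: 436   i=7: 229
Match at i=7, j=14: k = 7·22 + 14 = 168.

168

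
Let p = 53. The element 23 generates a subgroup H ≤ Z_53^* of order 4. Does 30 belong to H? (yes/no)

yes

30 ∈ ⟨23⟩ iff 30^4 ≡ 1 (mod 53), since |⟨23⟩| = 4.
30^4 mod 53 = 1.
Since 1 = 1, 30 lies in the subgroup.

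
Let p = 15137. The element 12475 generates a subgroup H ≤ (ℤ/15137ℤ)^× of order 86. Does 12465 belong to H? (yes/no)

12465 ∈ ⟨12475⟩ iff 12465^86 ≡ 1 (mod 15137), since |⟨12475⟩| = 86.
12465^86 mod 15137 = 13594.
Since 13594 ≠ 1, 12465 does not lie in the subgroup.

no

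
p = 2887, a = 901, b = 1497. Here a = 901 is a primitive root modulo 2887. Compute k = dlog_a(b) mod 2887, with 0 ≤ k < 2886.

Baby-step giant-step with m = ceil(sqrt(2886)) = 54.
Baby table (901^j mod 2887 for j=0..53):
  0:1  1:901  2:554  3:2590  4:894  5:21  6:1599  7:86
  8:2424  9:1452  10:441  11:1822  12:1806  13:1825  14:1622  15:600
  16:731  17:395  18:794  19:2305  20:1052  21:916  22:2521  23:2239
  24:2213  25:1883  26:1914  27:975  28:827  29:281  30:2012  31:2663
  32:266  33:45  34:127  35:1834  36:1070  37:2699  38:945  39:2667
  40:983  41:2261  42:1826  43:2523  44:1154  45:434  46:1289  47:815
  48:1017  49:1138  50:453  51:1086  52:2680  53:1148
Giant step factor: 901^(-54) ≡ 18 (mod 2887).
Scan 1497·18^i mod 2887 for i = 0, 1, …:
  i=0: 1497   i=1: 963   i=2: 12   i=3: 216
  i=4: 1001   i=5: 696   i=6: 980   i=7: 318
  i=8: 2837   i=9: 1987     …   i=17: 2460
  i=18: 975
Match at i=18, j=27: k = 18·54 + 27 = 999.

999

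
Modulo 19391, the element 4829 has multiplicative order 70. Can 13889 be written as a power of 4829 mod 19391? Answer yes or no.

yes

13889 ∈ ⟨4829⟩ iff 13889^70 ≡ 1 (mod 19391), since |⟨4829⟩| = 70.
13889^70 mod 19391 = 1.
Since 1 = 1, 13889 lies in the subgroup.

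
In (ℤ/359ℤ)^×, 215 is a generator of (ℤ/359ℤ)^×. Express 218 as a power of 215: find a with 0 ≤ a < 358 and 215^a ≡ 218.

321

Baby-step giant-step with m = ceil(sqrt(358)) = 19.
Baby table (215^j mod 359 for j=0..18):
  0:1  1:215  2:273  3:178  4:216  5:129  6:92  7:35
  8:345  9:221  10:127  11:21  12:207  13:348  14:148  15:228
  16:196  17:137  18:17
Giant step factor: 215^(-19) ≡ 116 (mod 359).
Scan 218·116^i mod 359 for i = 0, 1, …:
  i=0: 218   i=1: 158   i=2: 19   i=3: 50
  i=4: 56   i=5: 34   i=6: 354   i=7: 138
  i=8: 212   i=9: 180     …   i=15: 289
  i=16: 137
Match at i=16, j=17: a = 16·19 + 17 = 321.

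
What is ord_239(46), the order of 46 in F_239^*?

238

The order of 46 must divide p − 1 = 238 = 2 · 7 · 17.
Divisors: 1, 2, 7, 14, 17, 34, 119, 238.
Check each in increasing order: 46^1 ≡ 46;  46^2 ≡ 204;  46^7 ≡ 217;  46^14 ≡ 6;  46^17 ≡ 139;  46^34 ≡ 201;  46^119 ≡ 238;  46^238 ≡ 1.
Smallest exponent giving 1 is 238.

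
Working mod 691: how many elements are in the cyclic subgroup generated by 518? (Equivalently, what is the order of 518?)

230

The order of 518 must divide p − 1 = 690 = 2 · 3 · 5 · 23.
Divisors: 1, 2, 3, 5, 6, 10, 15, 23, 30, 46, 69, 115, 138, 230, 345, 690.
Check each in increasing order: 518^1 ≡ 518;  518^2 ≡ 216;  518^3 ≡ 637;  518^5 ≡ 83;  518^6 ≡ 152;  518^10 ≡ 670;  518^15 ≡ 330;  518^23 ≡ 371;  518^30 ≡ 413;  518^46 ≡ 132;  518^69 ≡ 602;  518^115 ≡ 690;  518^138 ≡ 320;  518^230 ≡ 1.
Smallest exponent giving 1 is 230.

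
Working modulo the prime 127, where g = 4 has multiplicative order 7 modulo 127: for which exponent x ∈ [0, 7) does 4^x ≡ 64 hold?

3

Successive powers of 4 modulo 127:
  4^0=1  4^1=4  4^2=16  4^3=64
So 4^3 ≡ 64 (mod 127), giving x = 3.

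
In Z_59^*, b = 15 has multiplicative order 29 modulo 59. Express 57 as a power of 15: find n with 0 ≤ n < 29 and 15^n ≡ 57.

14

Successive powers of 15 modulo 59:
  15^0=1  15^1=15  15^2=48  15^3=12  15^4=3  15^5=45
  15^6=26  15^7=36  15^8=9  15^9=17  15^10=19  15^11=49
  15^12=27  15^13=51  15^14=57
So 15^14 ≡ 57 (mod 59), giving n = 14.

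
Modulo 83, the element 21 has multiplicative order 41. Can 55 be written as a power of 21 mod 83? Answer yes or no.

55 ∈ ⟨21⟩ iff 55^41 ≡ 1 (mod 83), since |⟨21⟩| = 41.
55^41 mod 83 = 82.
Since 82 ≠ 1, 55 does not lie in the subgroup.

no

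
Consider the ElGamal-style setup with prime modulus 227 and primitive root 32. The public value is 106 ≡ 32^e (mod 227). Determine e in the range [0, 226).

Baby-step giant-step with m = ceil(sqrt(226)) = 16.
Baby table (32^j mod 227 for j=0..15):
  0:1  1:32  2:116  3:80  4:63  5:200  6:44  7:46
  8:110  9:115  10:48  11:174  12:120  13:208  14:73  15:66
Giant step factor: 32^(-16) ≡ 102 (mod 227).
Scan 106·102^i mod 227 for i = 0, 1, …:
  i=0: 106   i=1: 143   i=2: 58   i=3: 14
  i=4: 66
Match at i=4, j=15: e = 4·16 + 15 = 79.

79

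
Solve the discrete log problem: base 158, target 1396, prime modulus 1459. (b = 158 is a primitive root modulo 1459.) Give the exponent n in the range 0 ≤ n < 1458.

433

Baby-step giant-step with m = ceil(sqrt(1458)) = 39.
Baby table (158^j mod 1459 for j=0..38):
  0:1  1:158  2:161  3:635  4:1118  5:105  6:541  7:856
  8:1020  9:670  10:812  11:1363  12:881  13:593  14:318  15:638
  16:133  17:588  18:987  19:1292  20:1335  21:834  22:462  23:46
  24:1432  25:111  26:30  27:363  28:453  29:83  30:1442  31:232
  32:181  33:877  34:1420  35:1133  36:1016  37:38  38:168
Giant step factor: 158^(-39) ≡ 119 (mod 1459).
Scan 1396·119^i mod 1459 for i = 0, 1, …:
  i=0: 1396   i=1: 1257   i=2: 765   i=3: 577
  i=4: 90   i=5: 497   i=6: 783   i=7: 1260
  i=8: 1122   i=9: 749   i=10: 132   i=11: 1118
Match at i=11, j=4: n = 11·39 + 4 = 433.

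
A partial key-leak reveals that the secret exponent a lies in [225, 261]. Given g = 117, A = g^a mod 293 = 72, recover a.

237

Compute 117^225 mod 293 = 200, then multiply by 117 repeatedly:
  117^225=200  117^226=253  117^227=8  117^228=57  117^229=223
  117^230=14  117^231=173  117^232=24  117^233=171  117^234=83
  117^235=42  117^236=226  117^237=72
Found 72 at exponent 237.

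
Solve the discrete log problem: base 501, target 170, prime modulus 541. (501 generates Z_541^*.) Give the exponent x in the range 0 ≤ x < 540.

Baby-step giant-step with m = ceil(sqrt(540)) = 24.
Baby table (501^j mod 541 for j=0..23):
  0:1  1:501  2:518  3:379  4:529  5:480  6:276  7:321
  8:144  9:191  10:475  11:476  12:436  13:413  14:251  15:239
  16:178  17:454  18:234  19:378  20:28  21:503  22:438  23:333
Giant step factor: 501^(-24) ≡ 446 (mod 541).
Scan 170·446^i mod 541 for i = 0, 1, …:
  i=0: 170   i=1: 80   i=2: 515   i=3: 306
  i=4: 144
Match at i=4, j=8: x = 4·24 + 8 = 104.

104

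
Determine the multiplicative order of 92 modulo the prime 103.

51

The order of 92 must divide p − 1 = 102 = 2 · 3 · 17.
Divisors: 1, 2, 3, 6, 17, 34, 51, 102.
Check each in increasing order: 92^1 ≡ 92;  92^2 ≡ 18;  92^3 ≡ 8;  92^6 ≡ 64;  92^17 ≡ 46;  92^34 ≡ 56;  92^51 ≡ 1.
Smallest exponent giving 1 is 51.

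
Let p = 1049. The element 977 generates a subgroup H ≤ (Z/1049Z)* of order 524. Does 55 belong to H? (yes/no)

55 ∈ ⟨977⟩ iff 55^524 ≡ 1 (mod 1049), since |⟨977⟩| = 524.
55^524 mod 1049 = 1.
Since 1 = 1, 55 lies in the subgroup.

yes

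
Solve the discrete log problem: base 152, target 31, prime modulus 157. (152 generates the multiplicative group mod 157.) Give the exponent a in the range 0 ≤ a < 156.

Baby-step giant-step with m = ceil(sqrt(156)) = 13.
Baby table (152^j mod 157 for j=0..12):
  0:1  1:152  2:25  3:32  4:154  5:15  6:82  7:61
  8:9  9:112  10:68  11:131  12:130
Giant step factor: 152^(-13) ≡ 107 (mod 157).
Scan 31·107^i mod 157 for i = 0, 1, …:
  i=0: 31   i=1: 20   i=2: 99   i=3: 74
  i=4: 68
Match at i=4, j=10: a = 4·13 + 10 = 62.

62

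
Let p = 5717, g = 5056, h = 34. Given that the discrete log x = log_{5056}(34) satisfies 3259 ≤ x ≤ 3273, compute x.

3266

Compute 5056^3259 mod 5717 = 3478, then multiply by 5056 repeatedly:
  5056^3259=3478  5056^3260=4993  5056^3261=4053  5056^3262=2240  5056^3263=63
  5056^3264=4093  5056^3265=4385  5056^3266=34
Found 34 at exponent 3266.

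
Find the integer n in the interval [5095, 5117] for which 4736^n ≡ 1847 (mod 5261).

Compute 4736^5095 mod 5261 = 2347, then multiply by 4736 repeatedly:
  4736^5095=2347  4736^5096=4160  4736^5097=4576  4736^5098=1877  4736^5099=3643
  4736^5100=2429  4736^5101=3198  4736^5102=4570  4736^5103=5027  4736^5104=1847
Found 1847 at exponent 5104.

5104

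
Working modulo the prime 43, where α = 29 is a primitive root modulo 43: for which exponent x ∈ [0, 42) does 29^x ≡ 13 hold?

Successive powers of 29 modulo 43:
  29^0=1  29^1=29  29^2=24  29^3=8  29^4=17  29^5=20
  29^6=21  29^7=7  29^8=31  29^9=39  29^10=13
So 29^10 ≡ 13 (mod 43), giving x = 10.

10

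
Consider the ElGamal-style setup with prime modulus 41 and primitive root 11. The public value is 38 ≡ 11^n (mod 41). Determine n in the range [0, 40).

25

Successive powers of 11 modulo 41:
  11^0=1  11^1=11  11^2=39  11^3=19  11^4=4  11^5=3
  11^6=33  11^7=35  11^8=16  11^9=12  11^10=9  11^11=17
  11^12=23  11^13=7  11^14=36  11^15=27  11^16=10  11^17=28
  11^18=21  11^19=26  11^20=40  11^21=30  11^22=2  11^23=22
  11^24=37  11^25=38
So 11^25 ≡ 38 (mod 41), giving n = 25.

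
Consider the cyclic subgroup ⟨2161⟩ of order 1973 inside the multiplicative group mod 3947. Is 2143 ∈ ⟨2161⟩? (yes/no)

no

2143 ∈ ⟨2161⟩ iff 2143^1973 ≡ 1 (mod 3947), since |⟨2161⟩| = 1973.
2143^1973 mod 3947 = 3946.
Since 3946 ≠ 1, 2143 does not lie in the subgroup.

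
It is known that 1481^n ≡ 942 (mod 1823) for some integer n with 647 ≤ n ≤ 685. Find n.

651

Compute 1481^647 mod 1823 = 483, then multiply by 1481 repeatedly:
  1481^647=483  1481^648=707  1481^649=665  1481^650=445  1481^651=942
Found 942 at exponent 651.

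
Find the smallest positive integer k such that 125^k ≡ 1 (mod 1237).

412

The order of 125 must divide p − 1 = 1236 = 2^2 · 3 · 103.
Divisors: 1, 2, 3, 4, 6, 12, 103, 206, 309, 412, 618, 1236.
Check each in increasing order: 125^1 ≡ 125;  125^2 ≡ 781;  125^3 ≡ 1139;  125^4 ≡ 120;  125^6 ≡ 945;  125^12 ≡ 1148;  125^103 ≡ 691;  125^206 ≡ 1236;  125^309 ≡ 546;  125^412 ≡ 1.
Smallest exponent giving 1 is 412.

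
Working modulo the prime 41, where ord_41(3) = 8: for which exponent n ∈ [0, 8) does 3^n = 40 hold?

4

Successive powers of 3 modulo 41:
  3^0=1  3^1=3  3^2=9  3^3=27  3^4=40
So 3^4 ≡ 40 (mod 41), giving n = 4.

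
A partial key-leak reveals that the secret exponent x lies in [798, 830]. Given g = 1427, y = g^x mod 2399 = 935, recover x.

Compute 1427^798 mod 2399 = 906, then multiply by 1427 repeatedly:
  1427^798=906  1427^799=2200  1427^800=1508  1427^801=13  1427^802=1758
  1427^803=1711  1427^804=1814  1427^805=57  1427^806=2172  1427^807=2335
  1427^808=2233  1427^809=619  1427^810=481  1427^811=273  1427^812=933
  1427^813=2345  1427^814=2109  1427^815=1197  1427^816=31  1427^817=1055
  1427^818=1312  1427^819=1004  1427^820=505  1427^821=935
Found 935 at exponent 821.

821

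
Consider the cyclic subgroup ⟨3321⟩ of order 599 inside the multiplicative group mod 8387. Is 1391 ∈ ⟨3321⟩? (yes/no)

yes

1391 ∈ ⟨3321⟩ iff 1391^599 ≡ 1 (mod 8387), since |⟨3321⟩| = 599.
1391^599 mod 8387 = 1.
Since 1 = 1, 1391 lies in the subgroup.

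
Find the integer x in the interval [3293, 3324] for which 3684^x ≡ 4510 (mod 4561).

3305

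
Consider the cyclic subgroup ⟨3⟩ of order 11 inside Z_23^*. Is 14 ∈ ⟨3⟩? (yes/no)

⟨3⟩ has order 11; its elements mod 23 are {1, 2, 3, 4, 6, 8, 9, 12, 13, 16, 18}.
14 is not in this set.

no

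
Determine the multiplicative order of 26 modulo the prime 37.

The order of 26 must divide p − 1 = 36 = 2^2 · 3^2.
Divisors: 1, 2, 3, 4, 6, 9, 12, 18, 36.
Check each in increasing order: 26^1 ≡ 26;  26^2 ≡ 10;  26^3 ≡ 1.
Smallest exponent giving 1 is 3.

3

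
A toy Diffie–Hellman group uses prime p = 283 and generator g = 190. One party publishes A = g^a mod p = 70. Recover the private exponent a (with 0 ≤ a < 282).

140

Baby-step giant-step with m = ceil(sqrt(282)) = 17.
Baby table (190^j mod 283 for j=0..16):
  0:1  1:190  2:159  3:212  4:94  5:31  6:230  7:118
  8:63  9:84  10:112  11:55  12:262  13:255  14:57  15:76
  16:7
Giant step factor: 190^(-17) ≡ 273 (mod 283).
Scan 70·273^i mod 283 for i = 0, 1, …:
  i=0: 70   i=1: 149   i=2: 208   i=3: 184
  i=4: 141   i=5: 5   i=6: 233   i=7: 217
  i=8: 94
Match at i=8, j=4: a = 8·17 + 4 = 140.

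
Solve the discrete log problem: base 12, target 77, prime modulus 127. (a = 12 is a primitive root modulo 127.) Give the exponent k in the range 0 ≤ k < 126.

Baby-step giant-step with m = ceil(sqrt(126)) = 12.
Baby table (12^j mod 127 for j=0..11):
  0:1  1:12  2:17  3:77  4:35  5:39  6:87  7:28
  8:82  9:95  10:124  11:91
Giant step factor: 12^(-12) ≡ 122 (mod 127).
Scan 77·122^i mod 127 for i = 0, 1, …:
  i=0: 77
Match at i=0, j=3: k = 0·12 + 3 = 3.

3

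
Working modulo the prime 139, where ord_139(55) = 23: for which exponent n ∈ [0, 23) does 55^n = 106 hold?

Successive powers of 55 modulo 139:
  55^0=1  55^1=55  55^2=106
So 55^2 ≡ 106 (mod 139), giving n = 2.

2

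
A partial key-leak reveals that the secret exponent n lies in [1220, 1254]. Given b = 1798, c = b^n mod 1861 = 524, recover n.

Compute 1798^1220 mod 1861 = 1844, then multiply by 1798 repeatedly:
  1798^1220=1844  1798^1221=1071  1798^1222=1384  1798^1223=275  1798^1224=1285
  1798^1225=929  1798^1226=1025  1798^1227=560  1798^1228=79  1798^1229=606
  1798^1230=903  1798^1231=802  1798^1232=1582  1798^1233=828  1798^1234=1805
  1798^1235=1667  1798^1236=1056  1798^1237=468  1798^1238=292  1798^1239=214
  1798^1240=1406  1798^1241=750  1798^1242=1136  1798^1243=1011  1798^1244=1442
  1798^1245=343  1798^1246=723  1798^1247=976  1798^1248=1786  1798^1249=1003
  1798^1250=85  1798^1251=228  1798^1252=524
Found 524 at exponent 1252.

1252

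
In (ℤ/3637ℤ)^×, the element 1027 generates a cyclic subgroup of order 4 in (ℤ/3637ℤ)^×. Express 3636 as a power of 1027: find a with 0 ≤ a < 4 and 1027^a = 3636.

2

Successive powers of 1027 modulo 3637:
  1027^0=1  1027^1=1027  1027^2=3636
So 1027^2 ≡ 3636 (mod 3637), giving a = 2.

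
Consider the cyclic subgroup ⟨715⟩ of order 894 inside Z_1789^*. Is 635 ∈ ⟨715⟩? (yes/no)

635 ∈ ⟨715⟩ iff 635^894 ≡ 1 (mod 1789), since |⟨715⟩| = 894.
635^894 mod 1789 = 1.
Since 1 = 1, 635 lies in the subgroup.

yes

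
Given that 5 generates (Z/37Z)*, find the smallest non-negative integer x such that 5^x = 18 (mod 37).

Successive powers of 5 modulo 37:
  5^0=1  5^1=5  5^2=25  5^3=14  5^4=33  5^5=17
  5^6=11  5^7=18
So 5^7 ≡ 18 (mod 37), giving x = 7.

7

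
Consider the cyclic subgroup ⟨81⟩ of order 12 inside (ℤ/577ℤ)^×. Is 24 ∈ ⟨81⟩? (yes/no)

yes

⟨81⟩ has order 12; its elements mod 577 are {1, 24, 57, 81, 213, 214, 363, 364, 496, 520, 553, 576}.
24 is in this set.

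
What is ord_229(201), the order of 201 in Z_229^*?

228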